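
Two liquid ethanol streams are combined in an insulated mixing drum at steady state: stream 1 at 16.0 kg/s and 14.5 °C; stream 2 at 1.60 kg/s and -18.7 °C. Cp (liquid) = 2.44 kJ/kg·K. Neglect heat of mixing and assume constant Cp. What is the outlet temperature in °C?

T_out = 11.5 °C

Energy balance with Q = 0: Σ ṁᵢCp,ᵢ(T_out − Tᵢ) = 0
Σ ṁᵢCp,ᵢTᵢ = 16.0×2.44×14.5 + 1.60×2.44×-18.7 = 493.08
Σ ṁᵢCp,ᵢ = 16.0×2.44 + 1.60×2.44 = 42.944
T_out = 493.08 / 42.944 = 11.482 °C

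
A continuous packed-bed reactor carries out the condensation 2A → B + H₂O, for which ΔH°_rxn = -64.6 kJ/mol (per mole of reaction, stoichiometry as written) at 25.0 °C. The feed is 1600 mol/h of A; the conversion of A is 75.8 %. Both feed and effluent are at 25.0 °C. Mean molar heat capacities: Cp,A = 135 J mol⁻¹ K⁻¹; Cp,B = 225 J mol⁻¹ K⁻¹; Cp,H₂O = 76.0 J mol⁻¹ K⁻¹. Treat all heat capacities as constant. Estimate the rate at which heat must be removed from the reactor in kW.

Q_out = 10.9 kW

Extent of reaction ξ = 0.758 × 1600 / 2 = 606.4 mol/h
Reaction term: ξ·ΔH°_rxn = 606.4 × -64.6 = -39173 kJ/h
Q = ΔH = -39173 kJ/h = -10.882 kW
Heat removed = 10.882 kW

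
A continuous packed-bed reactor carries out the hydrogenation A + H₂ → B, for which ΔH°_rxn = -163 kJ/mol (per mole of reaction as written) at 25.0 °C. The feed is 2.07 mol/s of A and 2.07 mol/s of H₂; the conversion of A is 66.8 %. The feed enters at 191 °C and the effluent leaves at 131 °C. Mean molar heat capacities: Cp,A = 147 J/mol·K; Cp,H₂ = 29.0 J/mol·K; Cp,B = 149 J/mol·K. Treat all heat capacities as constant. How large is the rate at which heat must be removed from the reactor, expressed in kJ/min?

Q_out = 15100 kJ/min

Extent of reaction ξ = 0.668 × 2.07 = 1.3828 mol/s
Reaction term: ξ·ΔH°_rxn = 1.3828 × -163 = -225.39 kJ/s
Sensible, feed 191→25 °C: -60.477 kJ/s
Outlet flows (mol/s): A 0.68724, H₂ 0.68724, B 1.3828
Sensible, products 25→131 °C: 34.66 kJ/s
Q = ΔH = -251.21 kJ/s = -251.21 kW
Heat removed = 15072 kJ/min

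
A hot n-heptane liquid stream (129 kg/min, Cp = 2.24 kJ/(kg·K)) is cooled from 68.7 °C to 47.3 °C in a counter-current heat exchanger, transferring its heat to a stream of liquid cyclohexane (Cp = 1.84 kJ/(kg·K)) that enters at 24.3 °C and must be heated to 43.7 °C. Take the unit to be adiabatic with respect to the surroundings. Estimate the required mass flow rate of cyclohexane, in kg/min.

Heat released by hot stream: Q = 129 × 2.24 × (68.7 − 47.3) = 6183.7 kJ/min
Energy balance on cold side (adiabatic exchanger): Q = ṁ_c·Cp_c·(T_c,out − T_c,in)
ṁ_c = 6183.7 / [1.84 × (43.7 − 24.3)] = 173.23 kg/min

ṁ_c = 173 kg/min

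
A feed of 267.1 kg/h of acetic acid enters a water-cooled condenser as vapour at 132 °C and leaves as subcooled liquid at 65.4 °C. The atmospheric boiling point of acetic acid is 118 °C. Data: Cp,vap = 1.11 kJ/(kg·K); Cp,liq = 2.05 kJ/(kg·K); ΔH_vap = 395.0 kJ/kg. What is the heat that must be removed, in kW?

Q_c = 38.5 kW

vapour 132→118 °C: -15.54 kJ/kg
condensation at 118 °C: -395 kJ/kg
liquid 118→65.4 °C: -107.83 kJ/kg
Δh = -15.54 + -395 + -107.83 = -518.37 kJ/kg
Q = ṁ·Δh = 267.1 kg/h × -518.37 kJ/kg = -138460 kJ/h
|Q| = 38.46 kW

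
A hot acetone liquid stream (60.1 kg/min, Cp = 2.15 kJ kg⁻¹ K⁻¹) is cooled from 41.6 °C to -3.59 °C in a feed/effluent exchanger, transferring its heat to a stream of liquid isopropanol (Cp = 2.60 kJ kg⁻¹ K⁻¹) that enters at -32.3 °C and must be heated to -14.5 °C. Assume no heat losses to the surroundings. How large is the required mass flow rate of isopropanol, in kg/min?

ṁ_c = 126 kg/min

Heat released by hot stream: Q = 60.1 × 2.15 × (41.6 − -3.59) = 5839.2 kJ/min
Energy balance on cold side (adiabatic exchanger): Q = ṁ_c·Cp_c·(T_c,out − T_c,in)
ṁ_c = 5839.2 / [2.60 × (-14.5 − -32.3)] = 126.17 kg/min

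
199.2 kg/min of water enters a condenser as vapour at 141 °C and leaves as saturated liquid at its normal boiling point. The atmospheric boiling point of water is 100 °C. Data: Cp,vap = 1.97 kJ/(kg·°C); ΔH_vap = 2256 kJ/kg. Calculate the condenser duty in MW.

Q_c = 7.76 MW

vapour 141→100 °C: -80.77 kJ/kg
condensation at 100 °C: -2256 kJ/kg
Δh = -80.77 + -2256 = -2336.8 kJ/kg
Q = ṁ·Δh = 199.2 kg/min × -2336.8 kJ/kg = -465480 kJ/min
|Q| = 7758.1 kW = 7.7581 MW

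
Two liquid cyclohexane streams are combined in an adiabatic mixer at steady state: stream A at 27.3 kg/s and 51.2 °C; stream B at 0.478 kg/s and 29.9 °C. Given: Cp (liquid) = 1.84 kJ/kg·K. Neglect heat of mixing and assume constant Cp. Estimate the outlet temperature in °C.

T_out = 50.8 °C

Adiabatic, steady state ⇒ Σ ṁᵢCp,ᵢ(T_out − Tᵢ) = 0
T_out = Σ ṁᵢCp,ᵢTᵢ / Σ ṁᵢCp,ᵢ
      = 2598.2 / 51.112 = 50.833 °C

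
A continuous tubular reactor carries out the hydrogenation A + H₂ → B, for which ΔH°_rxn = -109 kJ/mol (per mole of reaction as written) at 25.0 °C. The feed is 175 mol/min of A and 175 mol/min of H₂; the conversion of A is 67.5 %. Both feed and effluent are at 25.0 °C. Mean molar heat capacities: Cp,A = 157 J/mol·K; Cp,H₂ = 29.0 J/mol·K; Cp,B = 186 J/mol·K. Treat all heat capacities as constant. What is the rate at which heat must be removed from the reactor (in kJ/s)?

Extent of reaction ξ = 0.675 × 175 = 118.13 mol/min
Reaction term: ξ·ΔH°_rxn = 118.13 × -109 = -12876 kJ/min
Q = ΔH = -12876 kJ/min = -214.59 kW
Heat removed = 214.59 kJ/s

Q_out = 215 kJ/s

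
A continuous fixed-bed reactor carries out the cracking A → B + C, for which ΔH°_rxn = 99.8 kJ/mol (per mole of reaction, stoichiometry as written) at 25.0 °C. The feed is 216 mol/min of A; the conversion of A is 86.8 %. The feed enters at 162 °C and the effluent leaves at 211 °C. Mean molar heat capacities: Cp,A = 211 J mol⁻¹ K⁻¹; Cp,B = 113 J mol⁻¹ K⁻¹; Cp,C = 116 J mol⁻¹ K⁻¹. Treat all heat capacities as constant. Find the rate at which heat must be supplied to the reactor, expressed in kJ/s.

Extent of reaction ξ = 0.868 × 216 = 187.49 mol/min
Reaction term: ξ·ΔH°_rxn = 187.49 × 99.8 = 18711 kJ/min
Sensible, feed 162→25 °C: -6243.9 kJ/min
Outlet flows (mol/min): A 28.512, B 187.49, C 187.49
Sensible, products 25→211 °C: 9104.8 kJ/min
Q = ΔH = 21572 kJ/min = 359.54 kW
Heat supplied = 359.54 kJ/s

Q_in = 360 kJ/s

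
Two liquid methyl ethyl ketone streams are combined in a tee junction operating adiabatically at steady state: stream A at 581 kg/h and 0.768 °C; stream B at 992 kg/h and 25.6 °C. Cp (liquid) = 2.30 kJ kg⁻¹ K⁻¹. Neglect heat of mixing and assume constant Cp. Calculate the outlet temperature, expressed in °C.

Energy balance with Q = 0: Σ ṁᵢCp,ᵢ(T_out − Tᵢ) = 0
Σ ṁᵢCp,ᵢTᵢ = 581×2.30×0.768 + 992×2.30×25.6 = 59435
Σ ṁᵢCp,ᵢ = 581×2.30 + 992×2.30 = 3617.9
T_out = 59435 / 3617.9 = 16.428 °C

T_out = 16.4 °C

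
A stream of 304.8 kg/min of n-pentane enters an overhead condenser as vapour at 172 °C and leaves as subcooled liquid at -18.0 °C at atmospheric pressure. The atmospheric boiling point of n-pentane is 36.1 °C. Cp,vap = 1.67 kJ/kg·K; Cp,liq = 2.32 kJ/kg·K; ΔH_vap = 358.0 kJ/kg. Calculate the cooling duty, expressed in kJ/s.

Q_c = 3610 kJ/s

vapour 172→36.1 °C: -226.95 kJ/kg
condensation at 36.1 °C: -358 kJ/kg
liquid 36.1→-18.0 °C: -125.51 kJ/kg
Δh = -226.95 + -358 + -125.51 = -710.47 kJ/kg
Q = ṁ·Δh = 304.8 kg/min × -710.47 kJ/kg = -216550 kJ/min
|Q| = 3609.2 kW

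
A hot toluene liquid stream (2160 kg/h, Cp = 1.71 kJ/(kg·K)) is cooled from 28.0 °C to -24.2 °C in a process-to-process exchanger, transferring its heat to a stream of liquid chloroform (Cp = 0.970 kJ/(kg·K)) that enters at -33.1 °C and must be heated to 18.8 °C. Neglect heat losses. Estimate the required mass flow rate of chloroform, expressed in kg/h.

Heat released by hot stream: Q = 2160 × 1.71 × (28.0 − -24.2) = 192810 kJ/h
Energy balance on cold side (adiabatic exchanger): Q = ṁ_c·Cp_c·(T_c,out − T_c,in)
ṁ_c = 192810 / [0.970 × (18.8 − -33.1)] = 3829.8 kg/h

ṁ_c = 3830 kg/h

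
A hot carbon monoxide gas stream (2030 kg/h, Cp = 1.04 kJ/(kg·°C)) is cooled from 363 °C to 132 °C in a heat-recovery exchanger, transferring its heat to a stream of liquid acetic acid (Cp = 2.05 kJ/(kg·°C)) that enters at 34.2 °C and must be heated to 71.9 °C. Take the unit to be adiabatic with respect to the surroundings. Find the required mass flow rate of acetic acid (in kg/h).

Heat released by hot stream: Q = 2030 × 1.04 × (363 − 132) = 487690 kJ/h
Energy balance on cold side (adiabatic exchanger): Q = ṁ_c·Cp_c·(T_c,out − T_c,in)
ṁ_c = 487690 / [2.05 × (71.9 − 34.2)] = 6310.2 kg/h

ṁ_c = 6310 kg/h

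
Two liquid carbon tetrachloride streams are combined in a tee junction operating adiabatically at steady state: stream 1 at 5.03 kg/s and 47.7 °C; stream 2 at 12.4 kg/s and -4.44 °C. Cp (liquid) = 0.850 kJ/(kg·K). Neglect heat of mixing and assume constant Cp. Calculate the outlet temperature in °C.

T_out = 10.6 °C

Energy balance with Q = 0: Σ ṁᵢCp,ᵢ(T_out − Tᵢ) = 0
Σ ṁᵢCp,ᵢTᵢ = 5.03×0.850×47.7 + 12.4×0.850×-4.44 = 157.14
Σ ṁᵢCp,ᵢ = 5.03×0.850 + 12.4×0.850 = 14.816
T_out = 157.14 / 14.816 = 10.607 °C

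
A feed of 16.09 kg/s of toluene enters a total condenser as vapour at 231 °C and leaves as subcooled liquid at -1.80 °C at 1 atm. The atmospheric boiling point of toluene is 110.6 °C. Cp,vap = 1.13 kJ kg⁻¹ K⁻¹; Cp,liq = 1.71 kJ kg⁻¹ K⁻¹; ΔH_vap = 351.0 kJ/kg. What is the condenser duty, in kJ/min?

vapour 231→110.6 °C: -136.05 kJ/kg
condensation at 110.6 °C: -351 kJ/kg
liquid 110.6→-1.80 °C: -192.2 kJ/kg
Δh = -136.05 + -351 + -192.2 = -679.26 kJ/kg
Q = ṁ·Δh = 16.09 kg/s × -679.26 kJ/kg = -10929 kJ/s
|Q| = 10929 kW = 655750 kJ/min

Q_c = 656000 kJ/min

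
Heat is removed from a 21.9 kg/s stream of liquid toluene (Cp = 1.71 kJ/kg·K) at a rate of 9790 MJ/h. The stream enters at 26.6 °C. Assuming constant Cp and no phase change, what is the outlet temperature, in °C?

T_out = -46.0 °C

Q = 9790 MJ/h = 2719.4 kJ/s
ΔT = Q/(ṁ·Cp) = 2719.4/(21.9×1.71) = 72.617 K
T_out = 26.6 − 72.617 = -46.017 °C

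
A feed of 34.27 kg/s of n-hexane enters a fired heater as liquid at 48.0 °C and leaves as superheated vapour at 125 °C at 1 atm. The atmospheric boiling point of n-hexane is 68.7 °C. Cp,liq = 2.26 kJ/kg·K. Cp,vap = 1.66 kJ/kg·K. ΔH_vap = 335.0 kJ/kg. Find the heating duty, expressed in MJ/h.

Q = 58600 MJ/h

liquid 48.0→68.7 °C: 46.782 kJ/kg
vaporisation at 68.7 °C: 335 kJ/kg
vapour 68.7→125 °C: 93.458 kJ/kg
Δh = 46.782 + 335 + 93.458 = 475.24 kJ/kg
Q = ṁ·Δh = 34.27 kg/s × 475.24 kJ/kg = 16286 kJ/s
|Q| = 16286 kW = 58631 MJ/h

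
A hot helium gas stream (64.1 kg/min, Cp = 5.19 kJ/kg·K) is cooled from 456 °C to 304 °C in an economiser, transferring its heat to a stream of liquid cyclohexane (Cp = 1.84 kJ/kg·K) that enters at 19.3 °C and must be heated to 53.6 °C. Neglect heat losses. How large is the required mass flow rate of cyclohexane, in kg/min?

ṁ_c = 801 kg/min

Heat released by hot stream: Q = 64.1 × 5.19 × (456 − 304) = 50567 kJ/min
Energy balance on cold side (adiabatic exchanger): Q = ṁ_c·Cp_c·(T_c,out − T_c,in)
ṁ_c = 50567 / [1.84 × (53.6 − 19.3)] = 801.23 kg/min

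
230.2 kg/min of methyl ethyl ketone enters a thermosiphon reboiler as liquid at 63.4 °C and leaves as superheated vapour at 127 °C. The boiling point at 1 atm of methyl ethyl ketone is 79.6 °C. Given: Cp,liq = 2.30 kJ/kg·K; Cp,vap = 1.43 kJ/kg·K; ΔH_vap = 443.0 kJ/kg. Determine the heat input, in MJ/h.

Q = 7570 MJ/h

liquid 63.4→79.6 °C: 37.26 kJ/kg
vaporisation at 79.6 °C: 443 kJ/kg
vapour 79.6→127 °C: 67.782 kJ/kg
Δh = 37.26 + 443 + 67.782 = 548.04 kJ/kg
Q = ṁ·Δh = 230.2 kg/min × 548.04 kJ/kg = 126160 kJ/min
|Q| = 2102.7 kW = 7569.6 MJ/h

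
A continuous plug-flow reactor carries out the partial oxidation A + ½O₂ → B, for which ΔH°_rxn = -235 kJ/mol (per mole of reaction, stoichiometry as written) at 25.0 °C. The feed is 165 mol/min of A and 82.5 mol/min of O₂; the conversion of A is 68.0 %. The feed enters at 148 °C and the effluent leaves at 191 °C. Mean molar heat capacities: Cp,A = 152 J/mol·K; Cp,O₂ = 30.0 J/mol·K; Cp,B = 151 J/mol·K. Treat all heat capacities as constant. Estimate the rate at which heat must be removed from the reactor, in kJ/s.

Q_out = 425 kJ/s

Extent of reaction ξ = 0.680 × 165 = 112.2 mol/min
Reaction term: ξ·ΔH°_rxn = 112.2 × -235 = -26367 kJ/min
Sensible, feed 148→25 °C: -3389.3 kJ/min
Outlet flows (mol/min): A 52.8, O₂ 26.4, B 112.2
Sensible, products 25→191 °C: 4276.1 kJ/min
Q = ΔH = -25480 kJ/min = -424.67 kW
Heat removed = 424.67 kJ/s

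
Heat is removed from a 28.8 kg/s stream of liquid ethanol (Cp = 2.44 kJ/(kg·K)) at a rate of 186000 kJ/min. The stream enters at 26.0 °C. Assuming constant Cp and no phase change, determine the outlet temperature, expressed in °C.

T_out = -18.1 °C

Q = 186000 kJ/min = 3100 kJ/s
ΔT = Q/(ṁ·Cp) = 3100/(28.8×2.44) = 44.114 K
T_out = 26.0 − 44.114 = -18.114 °C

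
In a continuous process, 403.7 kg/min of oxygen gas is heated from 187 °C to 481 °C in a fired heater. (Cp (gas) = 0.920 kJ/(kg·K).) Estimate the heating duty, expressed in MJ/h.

Q = ṁ·Cp·ΔT = 403.7 × 0.920 × (481 − 187) = 109190 kJ/min
Converting: 109190 / 60 s = 1819.9 kW
Heating duty = 6551.6 MJ/h

Q = 6550 MJ/h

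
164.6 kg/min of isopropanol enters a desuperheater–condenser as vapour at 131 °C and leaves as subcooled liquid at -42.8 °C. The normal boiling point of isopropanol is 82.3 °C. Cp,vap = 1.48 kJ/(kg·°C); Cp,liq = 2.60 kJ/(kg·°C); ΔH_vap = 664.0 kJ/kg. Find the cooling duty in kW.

vapour 131→82.3 °C: -72.076 kJ/kg
condensation at 82.3 °C: -664 kJ/kg
liquid 82.3→-42.8 °C: -325.26 kJ/kg
Δh = -72.076 + -664 + -325.26 = -1061.3 kJ/kg
Q = ṁ·Δh = 164.6 kg/min × -1061.3 kJ/kg = -174700 kJ/min
|Q| = 2911.6 kW

Q_c = 2910 kW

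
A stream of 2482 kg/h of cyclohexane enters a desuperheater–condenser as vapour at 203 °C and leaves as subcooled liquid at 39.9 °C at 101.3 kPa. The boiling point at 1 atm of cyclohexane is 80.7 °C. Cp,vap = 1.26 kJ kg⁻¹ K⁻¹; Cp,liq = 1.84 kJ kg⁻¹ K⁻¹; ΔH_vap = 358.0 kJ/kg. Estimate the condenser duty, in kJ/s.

Q_c = 405 kJ/s

vapour 203→80.7 °C: -154.1 kJ/kg
condensation at 80.7 °C: -358 kJ/kg
liquid 80.7→39.9 °C: -75.072 kJ/kg
Δh = -154.1 + -358 + -75.072 = -587.17 kJ/kg
Q = ṁ·Δh = 2482 kg/h × -587.17 kJ/kg = -1.4574e+06 kJ/h
|Q| = 404.82 kW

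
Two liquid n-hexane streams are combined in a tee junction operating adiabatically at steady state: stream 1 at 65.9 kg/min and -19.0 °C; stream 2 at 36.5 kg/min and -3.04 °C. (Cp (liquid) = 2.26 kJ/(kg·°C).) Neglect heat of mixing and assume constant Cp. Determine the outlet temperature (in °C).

Energy balance with Q = 0: Σ ṁᵢCp,ᵢ(T_out − Tᵢ) = 0
T_out = Σ ṁᵢCp,ᵢTᵢ / Σ ṁᵢCp,ᵢ
      = -3080.5 / 231.42 = -13.311 °C

T_out = -13.3 °C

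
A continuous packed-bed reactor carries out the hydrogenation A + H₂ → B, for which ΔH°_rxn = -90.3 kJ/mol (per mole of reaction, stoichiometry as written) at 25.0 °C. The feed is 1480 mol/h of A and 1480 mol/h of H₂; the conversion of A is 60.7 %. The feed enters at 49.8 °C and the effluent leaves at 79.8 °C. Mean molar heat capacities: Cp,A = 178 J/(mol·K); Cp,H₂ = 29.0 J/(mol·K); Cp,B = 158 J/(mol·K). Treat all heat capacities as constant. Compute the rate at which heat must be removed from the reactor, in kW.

Extent of reaction ξ = 0.607 × 1480 = 898.36 mol/h
Reaction term: ξ·ΔH°_rxn = 898.36 × -90.3 = -81122 kJ/h
Sensible, feed 49.8→25 °C: -7597.7 kJ/h
Outlet flows (mol/h): A 581.64, H₂ 581.64, B 898.36
Sensible, products 25→79.8 °C: 14376 kJ/h
Q = ΔH = -74343 kJ/h = -20.651 kW
Heat removed = 20.651 kW

Q_out = 20.7 kW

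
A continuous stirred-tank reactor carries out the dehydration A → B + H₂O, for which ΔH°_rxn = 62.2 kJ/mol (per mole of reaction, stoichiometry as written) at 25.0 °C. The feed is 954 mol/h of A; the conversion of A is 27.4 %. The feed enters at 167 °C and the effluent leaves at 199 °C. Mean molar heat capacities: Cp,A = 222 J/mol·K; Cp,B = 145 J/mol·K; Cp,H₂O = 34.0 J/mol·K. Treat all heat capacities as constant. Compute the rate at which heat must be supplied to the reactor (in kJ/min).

Q_in = 351 kJ/min

Extent of reaction ξ = 0.274 × 954 = 261.4 mol/h
Reaction term: ξ·ΔH°_rxn = 261.4 × 62.2 = 16259 kJ/h
Sensible, feed 167→25 °C: -30074 kJ/h
Outlet flows (mol/h): A 692.6, B 261.4, H₂O 261.4
Sensible, products 25→199 °C: 34895 kJ/h
Q = ΔH = 21080 kJ/h = 5.8556 kW
Heat supplied = 351.34 kJ/min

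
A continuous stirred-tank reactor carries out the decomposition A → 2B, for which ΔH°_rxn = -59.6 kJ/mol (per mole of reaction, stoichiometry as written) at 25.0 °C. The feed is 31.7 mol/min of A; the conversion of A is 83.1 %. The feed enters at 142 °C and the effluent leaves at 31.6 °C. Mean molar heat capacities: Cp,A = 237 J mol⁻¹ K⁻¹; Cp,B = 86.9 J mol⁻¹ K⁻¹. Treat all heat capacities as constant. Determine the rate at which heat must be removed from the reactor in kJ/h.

Extent of reaction ξ = 0.831 × 31.7 = 26.343 mol/min
Reaction term: ξ·ΔH°_rxn = 26.343 × -59.6 = -1570 kJ/min
Sensible, feed 142→25 °C: -879.01 kJ/min
Outlet flows (mol/min): A 5.3573, B 52.685
Sensible, products 25→31.6 °C: 38.597 kJ/min
Q = ΔH = -2410.4 kJ/min = -40.174 kW
Heat removed = 144630 kJ/h

Q_out = 145000 kJ/h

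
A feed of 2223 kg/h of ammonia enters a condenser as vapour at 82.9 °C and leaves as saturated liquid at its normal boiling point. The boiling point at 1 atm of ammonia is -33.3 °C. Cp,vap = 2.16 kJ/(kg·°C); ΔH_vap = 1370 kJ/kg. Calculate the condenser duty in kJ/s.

vapour 82.9→-33.3 °C: -250.99 kJ/kg
condensation at -33.3 °C: -1370 kJ/kg
Δh = -250.99 + -1370 = -1621 kJ/kg
Q = ṁ·Δh = 2223 kg/h × -1621 kJ/kg = -3.6035e+06 kJ/h
|Q| = 1001 kW

Q_c = 1000 kJ/s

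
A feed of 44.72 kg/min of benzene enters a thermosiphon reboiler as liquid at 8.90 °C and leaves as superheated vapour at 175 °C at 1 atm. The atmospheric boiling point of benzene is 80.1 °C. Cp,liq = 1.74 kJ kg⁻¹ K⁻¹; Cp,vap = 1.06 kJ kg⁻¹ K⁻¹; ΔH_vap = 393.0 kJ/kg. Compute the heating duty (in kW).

Q = 460 kW

liquid 8.90→80.1 °C: 123.89 kJ/kg
vaporisation at 80.1 °C: 393 kJ/kg
vapour 80.1→175 °C: 100.59 kJ/kg
Δh = 123.89 + 393 + 100.59 = 617.48 kJ/kg
Q = ṁ·Δh = 44.72 kg/min × 617.48 kJ/kg = 27614 kJ/min
|Q| = 460.23 kW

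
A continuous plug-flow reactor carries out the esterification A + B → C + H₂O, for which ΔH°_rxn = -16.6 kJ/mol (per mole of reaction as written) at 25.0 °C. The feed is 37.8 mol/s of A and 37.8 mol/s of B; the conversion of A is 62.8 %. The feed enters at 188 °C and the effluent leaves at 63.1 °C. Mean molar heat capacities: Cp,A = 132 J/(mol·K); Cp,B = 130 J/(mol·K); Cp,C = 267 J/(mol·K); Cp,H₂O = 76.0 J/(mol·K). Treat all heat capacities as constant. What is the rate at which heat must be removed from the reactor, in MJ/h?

Extent of reaction ξ = 0.628 × 37.8 = 23.738 mol/s
Reaction term: ξ·ΔH°_rxn = 23.738 × -16.6 = -394.06 kJ/s
Sensible, feed 188→25 °C: -1614.3 kJ/s
Outlet flows (mol/s): A 14.062, B 14.062, C 23.738, H₂O 23.738
Sensible, products 25→63.1 °C: 450.59 kJ/s
Q = ΔH = -1557.8 kJ/s = -1557.8 kW
Heat removed = 5607.9 MJ/h

Q_out = 5610 MJ/h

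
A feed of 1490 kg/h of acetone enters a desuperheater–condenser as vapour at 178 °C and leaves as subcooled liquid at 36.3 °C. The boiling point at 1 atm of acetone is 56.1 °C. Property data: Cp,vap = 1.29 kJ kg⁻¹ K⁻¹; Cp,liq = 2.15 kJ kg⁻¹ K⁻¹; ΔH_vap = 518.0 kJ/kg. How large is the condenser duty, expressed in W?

Q_c = 297000 W

vapour 178→56.1 °C: -157.25 kJ/kg
condensation at 56.1 °C: -518 kJ/kg
liquid 56.1→36.3 °C: -42.57 kJ/kg
Δh = -157.25 + -518 + -42.57 = -717.82 kJ/kg
Q = ṁ·Δh = 1490 kg/h × -717.82 kJ/kg = -1.0696e+06 kJ/h
|Q| = 297.1 kW = 297100 W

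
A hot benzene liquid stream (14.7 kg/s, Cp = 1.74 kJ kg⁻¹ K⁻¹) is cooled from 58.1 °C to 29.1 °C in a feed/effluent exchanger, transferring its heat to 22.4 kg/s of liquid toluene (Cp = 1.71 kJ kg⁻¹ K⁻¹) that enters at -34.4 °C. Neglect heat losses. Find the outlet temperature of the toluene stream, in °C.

T_c,out = -15.0 °C

Heat released by hot stream: Q = 14.7 × 1.74 × (58.1 − 29.1) = 741.76 kJ/s
Energy balance on cold side (adiabatic exchanger): Q = ṁ_c·Cp_c·(T_c,out − T_c,in)
T_c,out = -34.4 + 741.76/(22.4 × 1.71) = -15.035 °C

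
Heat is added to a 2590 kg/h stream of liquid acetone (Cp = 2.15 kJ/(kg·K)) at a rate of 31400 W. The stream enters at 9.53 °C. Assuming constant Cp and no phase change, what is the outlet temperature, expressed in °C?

Q = 31400 W = 113040 kJ/h
ΔT = Q/(ṁ·Cp) = 113040/(2590×2.15) = 20.3 K
T_out = 9.53 + 20.3 = 29.83 °C

T_out = 29.8 °C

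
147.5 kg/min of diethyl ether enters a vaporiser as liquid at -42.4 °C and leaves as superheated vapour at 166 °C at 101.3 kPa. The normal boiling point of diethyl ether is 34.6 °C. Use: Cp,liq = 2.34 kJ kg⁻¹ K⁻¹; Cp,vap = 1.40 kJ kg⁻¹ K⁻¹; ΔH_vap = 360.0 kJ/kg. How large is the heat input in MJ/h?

Q = 6410 MJ/h

liquid -42.4→34.6 °C: 180.18 kJ/kg
vaporisation at 34.6 °C: 360 kJ/kg
vapour 34.6→166 °C: 183.96 kJ/kg
Δh = 180.18 + 360 + 183.96 = 724.14 kJ/kg
Q = ṁ·Δh = 147.5 kg/min × 724.14 kJ/kg = 106810 kJ/min
|Q| = 1780.2 kW = 6408.6 MJ/h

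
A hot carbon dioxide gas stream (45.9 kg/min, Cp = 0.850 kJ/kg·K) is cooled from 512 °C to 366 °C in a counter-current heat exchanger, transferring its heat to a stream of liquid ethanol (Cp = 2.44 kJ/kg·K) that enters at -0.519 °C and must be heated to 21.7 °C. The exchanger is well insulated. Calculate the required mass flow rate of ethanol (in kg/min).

Heat released by hot stream: Q = 45.9 × 0.850 × (512 − 366) = 5696.2 kJ/min
Energy balance on cold side (adiabatic exchanger): Q = ṁ_c·Cp_c·(T_c,out − T_c,in)
ṁ_c = 5696.2 / [2.44 × (21.7 − -0.519)] = 105.07 kg/min

ṁ_c = 105 kg/min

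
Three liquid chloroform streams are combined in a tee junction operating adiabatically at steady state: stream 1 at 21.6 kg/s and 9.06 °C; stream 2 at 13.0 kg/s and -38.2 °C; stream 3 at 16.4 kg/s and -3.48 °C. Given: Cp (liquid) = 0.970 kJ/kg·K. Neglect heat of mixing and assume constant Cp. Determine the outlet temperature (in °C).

Adiabatic, steady state ⇒ Σ ṁᵢCp,ᵢ(T_out − Tᵢ) = 0
T_out = Σ ṁᵢCp,ᵢTᵢ / Σ ṁᵢCp,ᵢ
      = -347.24 / 49.47 = -7.0191 °C

T_out = -7.02 °C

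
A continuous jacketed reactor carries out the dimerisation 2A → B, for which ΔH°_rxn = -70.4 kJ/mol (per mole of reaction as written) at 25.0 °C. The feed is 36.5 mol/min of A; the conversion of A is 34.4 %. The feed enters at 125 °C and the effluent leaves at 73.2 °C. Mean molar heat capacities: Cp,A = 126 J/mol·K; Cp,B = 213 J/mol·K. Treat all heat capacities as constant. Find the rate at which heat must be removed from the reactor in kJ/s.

Extent of reaction ξ = 0.344 × 36.5 / 2 = 6.278 mol/min
Reaction term: ξ·ΔH°_rxn = 6.278 × -70.4 = -441.97 kJ/min
Sensible, feed 125→25 °C: -459.9 kJ/min
Outlet flows (mol/min): A 23.944, B 6.278
Sensible, products 25→73.2 °C: 209.87 kJ/min
Q = ΔH = -692 kJ/min = -11.533 kW
Heat removed = 11.533 kJ/s

Q_out = 11.5 kJ/s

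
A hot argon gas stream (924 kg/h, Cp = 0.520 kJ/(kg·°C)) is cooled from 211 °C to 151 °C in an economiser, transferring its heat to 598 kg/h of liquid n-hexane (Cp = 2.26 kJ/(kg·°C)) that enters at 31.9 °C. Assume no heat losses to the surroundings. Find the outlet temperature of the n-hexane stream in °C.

T_c,out = 53.2 °C

Heat released by hot stream: Q = 924 × 0.520 × (211 − 151) = 28829 kJ/h
Energy balance on cold side (adiabatic exchanger): Q = ṁ_c·Cp_c·(T_c,out − T_c,in)
T_c,out = 31.9 + 28829/(598 × 2.26) = 53.231 °C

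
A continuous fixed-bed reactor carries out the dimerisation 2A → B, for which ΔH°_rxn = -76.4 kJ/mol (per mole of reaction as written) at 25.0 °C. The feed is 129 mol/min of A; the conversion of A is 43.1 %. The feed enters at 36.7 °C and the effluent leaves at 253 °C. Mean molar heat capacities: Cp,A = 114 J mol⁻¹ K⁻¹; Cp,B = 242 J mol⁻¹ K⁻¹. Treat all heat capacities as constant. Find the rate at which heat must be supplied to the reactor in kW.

Q_in = 19.1 kW

Extent of reaction ξ = 0.431 × 129 / 2 = 27.799 mol/min
Reaction term: ξ·ΔH°_rxn = 27.799 × -76.4 = -2123.9 kJ/min
Sensible, feed 36.7→25 °C: -172.06 kJ/min
Outlet flows (mol/min): A 73.401, B 27.799
Sensible, products 25→253 °C: 3441.7 kJ/min
Q = ΔH = 1145.8 kJ/min = 19.096 kW
Heat supplied = 19.096 kW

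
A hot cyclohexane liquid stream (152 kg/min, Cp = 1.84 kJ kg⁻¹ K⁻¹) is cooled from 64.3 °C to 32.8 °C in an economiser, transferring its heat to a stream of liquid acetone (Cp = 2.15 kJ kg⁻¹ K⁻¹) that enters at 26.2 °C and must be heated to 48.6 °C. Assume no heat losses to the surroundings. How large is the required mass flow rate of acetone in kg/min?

Heat released by hot stream: Q = 152 × 1.84 × (64.3 − 32.8) = 8809.9 kJ/min
Energy balance on cold side (adiabatic exchanger): Q = ṁ_c·Cp_c·(T_c,out − T_c,in)
ṁ_c = 8809.9 / [2.15 × (48.6 − 26.2)] = 182.93 kg/min

ṁ_c = 183 kg/min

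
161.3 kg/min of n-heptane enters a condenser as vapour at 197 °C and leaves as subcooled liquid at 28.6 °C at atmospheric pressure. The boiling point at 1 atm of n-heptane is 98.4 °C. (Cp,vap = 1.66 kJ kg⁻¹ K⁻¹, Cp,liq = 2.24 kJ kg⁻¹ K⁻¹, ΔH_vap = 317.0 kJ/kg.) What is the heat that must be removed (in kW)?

Q_c = 1710 kW

vapour 197→98.4 °C: -163.68 kJ/kg
condensation at 98.4 °C: -317 kJ/kg
liquid 98.4→28.6 °C: -156.35 kJ/kg
Δh = -163.68 + -317 + -156.35 = -637.03 kJ/kg
Q = ṁ·Δh = 161.3 kg/min × -637.03 kJ/kg = -102750 kJ/min
|Q| = 1712.5 kW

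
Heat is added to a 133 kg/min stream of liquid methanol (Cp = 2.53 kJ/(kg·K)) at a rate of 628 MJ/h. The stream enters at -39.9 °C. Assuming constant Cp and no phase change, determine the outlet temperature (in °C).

T_out = -8.79 °C

Q = 628 MJ/h = 10467 kJ/min
ΔT = Q/(ṁ·Cp) = 10467/(133×2.53) = 31.105 K
T_out = -39.9 + 31.105 = -8.7946 °C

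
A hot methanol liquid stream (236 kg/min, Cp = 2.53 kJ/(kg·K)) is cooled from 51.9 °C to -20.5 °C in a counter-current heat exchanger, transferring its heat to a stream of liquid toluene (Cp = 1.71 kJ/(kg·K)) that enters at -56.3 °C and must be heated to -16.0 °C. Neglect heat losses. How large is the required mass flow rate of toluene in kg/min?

ṁ_c = 627 kg/min

Heat released by hot stream: Q = 236 × 2.53 × (51.9 − -20.5) = 43229 kJ/min
Energy balance on cold side (adiabatic exchanger): Q = ṁ_c·Cp_c·(T_c,out − T_c,in)
ṁ_c = 43229 / [1.71 × (-16.0 − -56.3)] = 627.29 kg/min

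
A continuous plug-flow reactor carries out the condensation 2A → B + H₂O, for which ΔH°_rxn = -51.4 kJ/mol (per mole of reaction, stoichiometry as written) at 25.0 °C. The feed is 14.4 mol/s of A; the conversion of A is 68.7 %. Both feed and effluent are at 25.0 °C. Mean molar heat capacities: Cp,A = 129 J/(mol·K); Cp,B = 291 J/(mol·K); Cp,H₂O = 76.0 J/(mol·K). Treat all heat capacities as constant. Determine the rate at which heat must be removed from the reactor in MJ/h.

Q_out = 915 MJ/h

Extent of reaction ξ = 0.687 × 14.4 / 2 = 4.9464 mol/s
Reaction term: ξ·ΔH°_rxn = 4.9464 × -51.4 = -254.24 kJ/s
Q = ΔH = -254.24 kJ/s = -254.24 kW
Heat removed = 915.28 MJ/h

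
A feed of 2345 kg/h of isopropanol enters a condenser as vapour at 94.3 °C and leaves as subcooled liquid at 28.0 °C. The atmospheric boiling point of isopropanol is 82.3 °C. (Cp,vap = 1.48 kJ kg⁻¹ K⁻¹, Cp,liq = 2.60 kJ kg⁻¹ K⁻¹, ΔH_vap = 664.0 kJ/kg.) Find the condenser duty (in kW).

vapour 94.3→82.3 °C: -17.76 kJ/kg
condensation at 82.3 °C: -664 kJ/kg
liquid 82.3→28.0 °C: -141.18 kJ/kg
Δh = -17.76 + -664 + -141.18 = -822.94 kJ/kg
Q = ṁ·Δh = 2345 kg/h × -822.94 kJ/kg = -1.9298e+06 kJ/h
|Q| = 536.05 kW

Q_c = 536 kW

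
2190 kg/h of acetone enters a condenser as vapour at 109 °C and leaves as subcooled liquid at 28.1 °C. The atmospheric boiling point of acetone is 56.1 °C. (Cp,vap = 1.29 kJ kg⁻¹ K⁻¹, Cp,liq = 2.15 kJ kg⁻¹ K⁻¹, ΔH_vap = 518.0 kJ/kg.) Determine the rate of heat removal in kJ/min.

vapour 109→56.1 °C: -68.241 kJ/kg
condensation at 56.1 °C: -518 kJ/kg
liquid 56.1→28.1 °C: -60.2 kJ/kg
Δh = -68.241 + -518 + -60.2 = -646.44 kJ/kg
Q = ṁ·Δh = 2190 kg/h × -646.44 kJ/kg = -1.4157e+06 kJ/h
|Q| = 393.25 kW = 23595 kJ/min

Q_c = 23600 kJ/min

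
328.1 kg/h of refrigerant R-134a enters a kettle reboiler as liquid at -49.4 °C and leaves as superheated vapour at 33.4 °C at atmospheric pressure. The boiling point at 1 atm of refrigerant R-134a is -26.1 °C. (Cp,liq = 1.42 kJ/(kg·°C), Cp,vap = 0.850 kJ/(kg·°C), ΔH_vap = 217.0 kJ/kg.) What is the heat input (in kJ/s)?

Q = 27.4 kJ/s

liquid -49.4→-26.1 °C: 33.086 kJ/kg
vaporisation at -26.1 °C: 217 kJ/kg
vapour -26.1→33.4 °C: 50.575 kJ/kg
Δh = 33.086 + 217 + 50.575 = 300.66 kJ/kg
Q = ṁ·Δh = 328.1 kg/h × 300.66 kJ/kg = 98647 kJ/h
|Q| = 27.402 kW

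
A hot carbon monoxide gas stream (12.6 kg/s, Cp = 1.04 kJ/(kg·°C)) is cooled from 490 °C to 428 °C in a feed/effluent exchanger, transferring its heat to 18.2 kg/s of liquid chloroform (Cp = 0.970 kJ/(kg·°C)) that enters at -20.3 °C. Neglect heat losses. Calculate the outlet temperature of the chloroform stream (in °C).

T_c,out = 25.7 °C

Heat released by hot stream: Q = 12.6 × 1.04 × (490 − 428) = 812.45 kJ/s
Energy balance on cold side (adiabatic exchanger): Q = ṁ_c·Cp_c·(T_c,out − T_c,in)
T_c,out = -20.3 + 812.45/(18.2 × 0.970) = 25.721 °C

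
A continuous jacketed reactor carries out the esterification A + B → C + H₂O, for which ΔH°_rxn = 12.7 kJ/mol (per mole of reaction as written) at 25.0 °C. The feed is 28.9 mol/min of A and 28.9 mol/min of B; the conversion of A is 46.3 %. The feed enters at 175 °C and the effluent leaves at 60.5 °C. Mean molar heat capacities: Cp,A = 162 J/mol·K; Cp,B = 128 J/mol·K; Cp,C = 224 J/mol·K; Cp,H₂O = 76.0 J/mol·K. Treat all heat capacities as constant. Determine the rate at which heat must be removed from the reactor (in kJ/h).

Extent of reaction ξ = 0.463 × 28.9 = 13.381 mol/min
Reaction term: ξ·ΔH°_rxn = 13.381 × 12.7 = 169.93 kJ/min
Sensible, feed 175→25 °C: -1257.2 kJ/min
Outlet flows (mol/min): A 15.519, B 15.519, C 13.381, H₂O 13.381
Sensible, products 25→60.5 °C: 302.28 kJ/min
Q = ΔH = -784.94 kJ/min = -13.082 kW
Heat removed = 47096 kJ/h

Q_out = 47100 kJ/h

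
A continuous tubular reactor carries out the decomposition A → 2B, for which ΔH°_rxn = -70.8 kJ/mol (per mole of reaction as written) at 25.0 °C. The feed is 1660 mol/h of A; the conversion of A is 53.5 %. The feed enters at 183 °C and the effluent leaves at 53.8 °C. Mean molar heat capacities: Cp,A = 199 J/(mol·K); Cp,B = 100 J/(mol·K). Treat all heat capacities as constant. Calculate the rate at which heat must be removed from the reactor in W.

Extent of reaction ξ = 0.535 × 1660 = 888.1 mol/h
Reaction term: ξ·ΔH°_rxn = 888.1 × -70.8 = -62877 kJ/h
Sensible, feed 183→25 °C: -52194 kJ/h
Outlet flows (mol/h): A 771.9, B 1776.2
Sensible, products 25→53.8 °C: 9539.4 kJ/h
Q = ΔH = -105530 kJ/h = -29.314 kW
Heat removed = 29314 W

Q_out = 29300 W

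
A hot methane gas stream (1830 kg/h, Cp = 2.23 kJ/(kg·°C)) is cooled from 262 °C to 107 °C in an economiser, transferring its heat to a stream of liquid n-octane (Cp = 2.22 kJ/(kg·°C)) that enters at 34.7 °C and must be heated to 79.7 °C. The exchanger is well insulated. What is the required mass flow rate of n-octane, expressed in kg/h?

ṁ_c = 6330 kg/h

Heat released by hot stream: Q = 1830 × 2.23 × (262 − 107) = 632540 kJ/h
Energy balance on cold side (adiabatic exchanger): Q = ṁ_c·Cp_c·(T_c,out − T_c,in)
ṁ_c = 632540 / [2.22 × (79.7 − 34.7)] = 6331.7 kg/h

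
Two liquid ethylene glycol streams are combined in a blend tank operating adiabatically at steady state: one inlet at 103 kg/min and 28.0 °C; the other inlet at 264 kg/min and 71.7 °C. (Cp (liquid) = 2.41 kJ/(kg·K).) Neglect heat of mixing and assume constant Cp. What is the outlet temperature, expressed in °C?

T_out = 59.4 °C

Adiabatic, steady state ⇒ Σ ṁᵢCp,ᵢ(T_out − Tᵢ) = 0
T_out = Σ ṁᵢCp,ᵢTᵢ / Σ ṁᵢCp,ᵢ
      = 52569 / 884.47 = 59.435 °C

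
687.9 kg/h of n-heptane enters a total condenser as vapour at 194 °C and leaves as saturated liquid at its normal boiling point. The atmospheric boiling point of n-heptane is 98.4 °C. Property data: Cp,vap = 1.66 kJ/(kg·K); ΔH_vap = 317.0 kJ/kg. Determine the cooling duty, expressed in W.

Q_c = 90900 W

vapour 194→98.4 °C: -158.7 kJ/kg
condensation at 98.4 °C: -317 kJ/kg
Δh = -158.7 + -317 = -475.7 kJ/kg
Q = ṁ·Δh = 687.9 kg/h × -475.7 kJ/kg = -327230 kJ/h
|Q| = 90.898 kW = 90898 W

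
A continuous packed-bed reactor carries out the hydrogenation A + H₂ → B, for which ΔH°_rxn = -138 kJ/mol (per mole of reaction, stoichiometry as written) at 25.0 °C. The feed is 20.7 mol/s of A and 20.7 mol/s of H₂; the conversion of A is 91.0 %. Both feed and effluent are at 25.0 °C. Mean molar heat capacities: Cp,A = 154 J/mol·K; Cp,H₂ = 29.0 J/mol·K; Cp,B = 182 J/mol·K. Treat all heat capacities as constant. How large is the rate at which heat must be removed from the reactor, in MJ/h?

Extent of reaction ξ = 0.910 × 20.7 = 18.837 mol/s
Reaction term: ξ·ΔH°_rxn = 18.837 × -138 = -2599.5 kJ/s
Q = ΔH = -2599.5 kJ/s = -2599.5 kW
Heat removed = 9358.2 MJ/h

Q_out = 9360 MJ/h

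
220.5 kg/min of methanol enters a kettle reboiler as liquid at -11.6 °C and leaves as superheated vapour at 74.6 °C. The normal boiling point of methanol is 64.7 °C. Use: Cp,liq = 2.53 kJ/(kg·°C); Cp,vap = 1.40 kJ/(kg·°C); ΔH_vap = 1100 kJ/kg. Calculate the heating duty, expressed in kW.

Q = 4800 kW

liquid -11.6→64.7 °C: 193.04 kJ/kg
vaporisation at 64.7 °C: 1100 kJ/kg
vapour 64.7→74.6 °C: 13.86 kJ/kg
Δh = 193.04 + 1100 + 13.86 = 1306.9 kJ/kg
Q = ṁ·Δh = 220.5 kg/min × 1306.9 kJ/kg = 288170 kJ/min
|Q| = 4802.9 kW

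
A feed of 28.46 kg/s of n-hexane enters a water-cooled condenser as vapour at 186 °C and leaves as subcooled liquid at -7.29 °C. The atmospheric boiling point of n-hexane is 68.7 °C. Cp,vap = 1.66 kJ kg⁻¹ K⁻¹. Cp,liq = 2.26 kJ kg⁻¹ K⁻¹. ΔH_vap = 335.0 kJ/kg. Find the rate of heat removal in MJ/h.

vapour 186→68.7 °C: -194.72 kJ/kg
condensation at 68.7 °C: -335 kJ/kg
liquid 68.7→-7.29 °C: -171.74 kJ/kg
Δh = -194.72 + -335 + -171.74 = -701.46 kJ/kg
Q = ṁ·Δh = 28.46 kg/s × -701.46 kJ/kg = -19963 kJ/s
|Q| = 19963 kW = 71868 MJ/h

Q_c = 71900 MJ/h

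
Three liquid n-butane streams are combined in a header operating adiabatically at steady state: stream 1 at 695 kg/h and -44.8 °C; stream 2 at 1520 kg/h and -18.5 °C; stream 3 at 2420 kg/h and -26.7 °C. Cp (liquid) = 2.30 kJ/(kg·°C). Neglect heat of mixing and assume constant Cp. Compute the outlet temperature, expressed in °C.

Energy balance with Q = 0: Σ ṁᵢCp,ᵢ(T_out − Tᵢ) = 0
Σ ṁᵢCp,ᵢTᵢ = 695×2.30×-44.8 + 1520×2.30×-18.5 + 2420×2.30×-26.7 = -284900
Σ ṁᵢCp,ᵢ = 695×2.30 + 1520×2.30 + 2420×2.30 = 10660
T_out = -284900 / 10660 = -26.725 °C

T_out = -26.7 °C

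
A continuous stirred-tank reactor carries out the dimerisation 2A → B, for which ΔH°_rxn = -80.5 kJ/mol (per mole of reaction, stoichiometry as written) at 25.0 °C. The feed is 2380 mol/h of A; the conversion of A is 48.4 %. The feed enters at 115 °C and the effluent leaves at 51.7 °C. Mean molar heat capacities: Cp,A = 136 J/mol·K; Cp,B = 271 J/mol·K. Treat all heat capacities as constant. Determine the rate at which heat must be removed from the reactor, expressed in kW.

Q_out = 18.6 kW

Extent of reaction ξ = 0.484 × 2380 / 2 = 575.96 mol/h
Reaction term: ξ·ΔH°_rxn = 575.96 × -80.5 = -46365 kJ/h
Sensible, feed 115→25 °C: -29131 kJ/h
Outlet flows (mol/h): A 1228.1, B 575.96
Sensible, products 25→51.7 °C: 8626.9 kJ/h
Q = ΔH = -66869 kJ/h = -18.575 kW
Heat removed = 18.575 kW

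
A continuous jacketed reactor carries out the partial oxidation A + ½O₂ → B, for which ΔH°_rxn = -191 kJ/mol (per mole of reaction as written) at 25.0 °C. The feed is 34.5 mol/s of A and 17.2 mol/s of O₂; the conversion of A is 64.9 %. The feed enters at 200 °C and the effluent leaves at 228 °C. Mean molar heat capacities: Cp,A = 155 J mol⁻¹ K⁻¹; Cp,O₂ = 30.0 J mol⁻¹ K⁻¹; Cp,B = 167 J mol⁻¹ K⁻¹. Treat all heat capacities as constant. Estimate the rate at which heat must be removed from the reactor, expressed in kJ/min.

Q_out = 248000 kJ/min

Extent of reaction ξ = 0.649 × 34.5 = 22.39 mol/s
Reaction term: ξ·ΔH°_rxn = 22.39 × -191 = -4276.6 kJ/s
Sensible, feed 200→25 °C: -1026.1 kJ/s
Outlet flows (mol/s): A 12.11, O₂ 6.0047, B 22.39
Sensible, products 25→228 °C: 1176.7 kJ/s
Q = ΔH = -4126 kJ/s = -4126 kW
Heat removed = 247560 kJ/min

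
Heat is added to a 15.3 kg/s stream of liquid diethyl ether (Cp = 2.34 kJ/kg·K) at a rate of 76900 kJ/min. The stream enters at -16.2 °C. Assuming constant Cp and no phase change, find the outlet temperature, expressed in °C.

Q = 76900 kJ/min = 1281.7 kJ/s
ΔT = Q/(ṁ·Cp) = 1281.7/(15.3×2.34) = 35.799 K
T_out = -16.2 + 35.799 = 19.599 °C

T_out = 19.6 °C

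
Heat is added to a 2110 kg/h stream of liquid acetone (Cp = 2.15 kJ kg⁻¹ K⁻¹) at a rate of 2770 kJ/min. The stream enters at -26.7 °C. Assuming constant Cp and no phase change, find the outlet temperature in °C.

Q = 2770 kJ/min = 166200 kJ/h
ΔT = Q/(ṁ·Cp) = 166200/(2110×2.15) = 36.636 K
T_out = -26.7 + 36.636 = 9.9362 °C

T_out = 9.94 °C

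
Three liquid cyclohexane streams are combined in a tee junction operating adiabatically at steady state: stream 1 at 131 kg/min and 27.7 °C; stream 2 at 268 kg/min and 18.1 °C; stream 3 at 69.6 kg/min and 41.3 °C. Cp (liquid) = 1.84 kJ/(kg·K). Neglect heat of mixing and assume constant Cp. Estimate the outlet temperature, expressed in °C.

T_out = 24.2 °C

Adiabatic, steady state ⇒ Σ ṁᵢCp,ᵢ(T_out − Tᵢ) = 0
T_out = Σ ṁᵢCp,ᵢTᵢ / Σ ṁᵢCp,ᵢ
      = 20891 / 862.22 = 24.23 °C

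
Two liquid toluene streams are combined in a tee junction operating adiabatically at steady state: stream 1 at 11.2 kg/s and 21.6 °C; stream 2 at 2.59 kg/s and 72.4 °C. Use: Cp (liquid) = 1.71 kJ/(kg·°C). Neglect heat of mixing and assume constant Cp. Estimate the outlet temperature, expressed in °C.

T_out = 31.1 °C

No heat crosses the boundary, so H_out = H_in.
Σ ṁᵢCp,ᵢTᵢ = 11.2×1.71×21.6 + 2.59×1.71×72.4 = 734.34
Σ ṁᵢCp,ᵢ = 11.2×1.71 + 2.59×1.71 = 23.581
T_out = 734.34 / 23.581 = 31.141 °C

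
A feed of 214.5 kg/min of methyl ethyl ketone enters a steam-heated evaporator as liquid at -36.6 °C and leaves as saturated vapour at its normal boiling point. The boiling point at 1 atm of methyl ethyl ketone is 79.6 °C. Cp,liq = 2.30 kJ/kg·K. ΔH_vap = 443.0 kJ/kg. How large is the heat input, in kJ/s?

Q = 2540 kJ/s

liquid -36.6→79.6 °C: 267.26 kJ/kg
vaporisation at 79.6 °C: 443 kJ/kg
Δh = 267.26 + 443 = 710.26 kJ/kg
Q = ṁ·Δh = 214.5 kg/min × 710.26 kJ/kg = 152350 kJ/min
|Q| = 2539.2 kW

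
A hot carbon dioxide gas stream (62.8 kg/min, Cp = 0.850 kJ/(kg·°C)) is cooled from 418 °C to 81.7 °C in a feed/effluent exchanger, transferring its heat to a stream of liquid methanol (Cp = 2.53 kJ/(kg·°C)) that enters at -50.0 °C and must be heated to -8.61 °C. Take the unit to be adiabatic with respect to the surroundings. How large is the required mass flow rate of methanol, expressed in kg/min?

Heat released by hot stream: Q = 62.8 × 0.850 × (418 − 81.7) = 17952 kJ/min
Energy balance on cold side (adiabatic exchanger): Q = ṁ_c·Cp_c·(T_c,out − T_c,in)
ṁ_c = 17952 / [2.53 × (-8.61 − -50.0)] = 171.43 kg/min

ṁ_c = 171 kg/min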